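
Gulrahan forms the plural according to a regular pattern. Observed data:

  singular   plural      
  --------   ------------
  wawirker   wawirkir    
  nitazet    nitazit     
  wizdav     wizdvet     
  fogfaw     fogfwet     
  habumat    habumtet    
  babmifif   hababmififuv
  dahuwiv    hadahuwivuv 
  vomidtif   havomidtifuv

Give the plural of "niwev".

"niwev" has last vowel 'e'. The stems whose last vowel is 'e' (wawirker → wawirkir, nitazet → nitazit) change the last vowel to 'i'.
The other patterns: stems whose last vowel is 'a' delete the last vowel and add -et; stems whose last vowel is 'i' add ha- … -uv around the stem.
So niwev → niwiv.

niwiv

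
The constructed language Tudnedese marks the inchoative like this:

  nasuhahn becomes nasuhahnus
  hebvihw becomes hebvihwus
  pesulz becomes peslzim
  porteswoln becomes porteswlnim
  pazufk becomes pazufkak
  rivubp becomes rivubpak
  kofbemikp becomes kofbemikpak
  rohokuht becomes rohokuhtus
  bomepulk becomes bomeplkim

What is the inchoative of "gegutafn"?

gegutafnak

nasuhahn and porteswoln both end in -n yet inflect differently (nasuhahnus, porteswlnim), so the final letter is not what conditions the rule; the second-to-last letter is.
"gegutafn" has second-to-last letter 'f'. The one such stem in the data (pazufk → pazufkak) adds -ak, so the same rule applies.
The other patterns: stems whose second-to-last letter is 'h' add -us; stems whose second-to-last letter is 'l' delete the last vowel and add -im.
So gegutafn → gegutafnak.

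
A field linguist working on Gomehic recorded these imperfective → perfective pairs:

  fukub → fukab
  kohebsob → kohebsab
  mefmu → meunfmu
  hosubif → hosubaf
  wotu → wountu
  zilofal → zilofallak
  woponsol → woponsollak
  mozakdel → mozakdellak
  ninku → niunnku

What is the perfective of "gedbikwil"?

"gedbikwil" ends in -l. The stems ending in -l (mozakdel → mozakdellak, zilofal → zilofallak, woponsol → woponsollak) double the final consonant and add -ak.
So gedbikwil → gedbikwillak.

gedbikwillak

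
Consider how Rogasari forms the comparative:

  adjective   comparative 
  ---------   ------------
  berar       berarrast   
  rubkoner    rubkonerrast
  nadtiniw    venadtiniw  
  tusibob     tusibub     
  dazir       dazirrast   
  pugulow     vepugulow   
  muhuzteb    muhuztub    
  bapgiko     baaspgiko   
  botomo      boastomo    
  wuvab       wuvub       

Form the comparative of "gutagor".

botomo and tusibob both have last vowel 'o' yet inflect differently (boastomo, tusibub), so the last vowel is not what conditions the rule; the final letter is.
"gutagor" ends in -r. The stems ending in -r (berar → berarrast, rubkoner → rubkonerrast, dazir → dazirrast) double the final consonant and add -ast.
The other patterns: stems ending in -o insert -as- after the first vowel; stems ending in -b change the last vowel to 'u'; stems ending in -w add the prefix ve-.
So gutagor → gutagorrast.

gutagorrast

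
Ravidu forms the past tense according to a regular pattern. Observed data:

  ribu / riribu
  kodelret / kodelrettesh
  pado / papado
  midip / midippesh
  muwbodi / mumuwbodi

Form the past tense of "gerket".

"gerket" ends in a consonant. The stems ending in a consonant (kodelret → kodelrettesh, midip → midippesh) double the final consonant and add -esh.
The other pattern: stems ending in a vowel repeat the first consonant+vowel as a prefix.
So gerket → gerkettesh.

gerkettesh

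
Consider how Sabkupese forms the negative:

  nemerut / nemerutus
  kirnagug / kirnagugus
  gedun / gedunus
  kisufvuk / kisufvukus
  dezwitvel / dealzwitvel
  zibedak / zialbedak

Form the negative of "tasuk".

tasukus

"tasuk" has last vowel 'u'. The stems whose last vowel is 'u' (nemerut → nemerutus, kirnagug → kirnagugus, gedun → gedunus) add -us.
So tasuk → tasukus.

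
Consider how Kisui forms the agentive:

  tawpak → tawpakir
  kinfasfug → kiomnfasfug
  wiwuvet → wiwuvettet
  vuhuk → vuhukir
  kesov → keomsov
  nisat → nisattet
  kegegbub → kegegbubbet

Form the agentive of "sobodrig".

soombodrig

"sobodrig" ends in -g. The one such stem in the data (kinfasfug → kiomnfasfug) inserts -om- after the first vowel (as does kesov), so the same rule applies.
The other patterns: stems ending in -k add -ir; stems ending in -b or -t double the final consonant and add -et.
So sobodrig → soombodrig.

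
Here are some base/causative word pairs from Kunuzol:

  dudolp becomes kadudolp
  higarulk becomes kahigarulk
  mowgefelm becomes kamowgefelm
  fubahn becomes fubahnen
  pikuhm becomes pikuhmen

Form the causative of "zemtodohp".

pikuhm and mowgefelm both end in -m yet inflect differently (pikuhmen, kamowgefelm), so the final letter is not what conditions the rule; the second-to-last letter is.
"zemtodohp" has second-to-last letter 'h'. The stems whose second-to-last letter is 'h' (fubahn → fubahnen, pikuhm → pikuhmen) add -en.
So zemtodohp → zemtodohpen.

zemtodohpen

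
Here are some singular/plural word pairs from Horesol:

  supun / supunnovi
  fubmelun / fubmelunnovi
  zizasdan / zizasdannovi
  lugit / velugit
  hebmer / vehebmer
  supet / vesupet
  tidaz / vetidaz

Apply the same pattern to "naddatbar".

zizasdan and tidaz both have last vowel 'a' yet inflect differently (zizasdannovi, vetidaz), so the last vowel is not what conditions the rule; the final letter is.
"naddatbar" ends in -r. The one such stem in the data (hebmer → vehebmer) adds the prefix ve-, so the same rule applies.
So naddatbar → venaddatbar.

venaddatbar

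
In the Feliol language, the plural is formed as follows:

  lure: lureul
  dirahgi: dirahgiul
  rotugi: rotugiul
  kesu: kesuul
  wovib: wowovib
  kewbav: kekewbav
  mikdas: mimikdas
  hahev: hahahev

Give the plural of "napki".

"napki" ends in a vowel. The stems ending in a vowel (lure → lureul, dirahgi → dirahgiul, rotugi → rotugiul) add -ul.
The other pattern: stems ending in a consonant repeat the first consonant+vowel as a prefix.
So napki → napkiul.

napkiul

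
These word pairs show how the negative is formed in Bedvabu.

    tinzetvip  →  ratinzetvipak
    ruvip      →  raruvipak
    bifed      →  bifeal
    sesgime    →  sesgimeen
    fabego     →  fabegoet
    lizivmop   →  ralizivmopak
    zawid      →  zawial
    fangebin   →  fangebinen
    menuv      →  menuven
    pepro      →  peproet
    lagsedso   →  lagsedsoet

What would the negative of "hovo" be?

hovoet

zawid and tinzetvip both have last vowel 'i' yet inflect differently (zawial, ratinzetvipak), so the last vowel is not what conditions the rule; the final letter is.
"hovo" ends in -o. The stems ending in -o (fabego → fabegoet, lagsedso → lagsedsoet, pepro → peproet) add -et.
So hovo → hovoet.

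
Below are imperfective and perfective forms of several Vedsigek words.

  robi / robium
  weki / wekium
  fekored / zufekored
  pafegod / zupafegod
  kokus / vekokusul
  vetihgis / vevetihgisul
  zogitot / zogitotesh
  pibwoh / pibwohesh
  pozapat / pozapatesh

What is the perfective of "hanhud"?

"hanhud" ends in -d. The stems ending in -d (fekored → zufekored, pafegod → zupafegod) add the prefix zu-.
So hanhud → zuhanhud.

zuhanhud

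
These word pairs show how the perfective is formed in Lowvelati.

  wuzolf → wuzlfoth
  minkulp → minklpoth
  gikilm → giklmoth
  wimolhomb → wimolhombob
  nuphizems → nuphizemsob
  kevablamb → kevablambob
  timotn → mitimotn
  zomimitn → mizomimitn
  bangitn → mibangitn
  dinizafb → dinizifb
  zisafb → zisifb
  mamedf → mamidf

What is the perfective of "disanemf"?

wimolhomb and dinizafb both end in -b yet inflect differently (wimolhombob, dinizifb), so the final letter is not what conditions the rule; the second-to-last letter is.
"disanemf" has second-to-last letter 'm'. The stems whose second-to-last letter is 'm' (wimolhomb → wimolhombob, nuphizems → nuphizemsob, kevablamb → kevablambob) add -ob.
So disanemf → disanemfob.

disanemfob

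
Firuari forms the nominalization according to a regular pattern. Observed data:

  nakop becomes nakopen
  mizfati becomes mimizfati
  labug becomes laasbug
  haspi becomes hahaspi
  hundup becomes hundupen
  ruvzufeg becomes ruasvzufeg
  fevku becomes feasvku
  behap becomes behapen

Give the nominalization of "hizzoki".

"hizzoki" ends in -i. The stems ending in -i (haspi → hahaspi, mizfati → mimizfati) repeat the first consonant+vowel as a prefix.
The other patterns: stems ending in -p add -en; stems ending in -g or -u insert -as- after the first vowel.
So hizzoki → hihizzoki.

hihizzoki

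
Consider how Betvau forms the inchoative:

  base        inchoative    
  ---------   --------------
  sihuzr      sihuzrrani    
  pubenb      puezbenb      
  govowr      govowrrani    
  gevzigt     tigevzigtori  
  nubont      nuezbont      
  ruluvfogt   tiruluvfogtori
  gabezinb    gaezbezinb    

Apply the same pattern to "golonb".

gevzigt and nubont both end in -t yet inflect differently (tigevzigtori, nuezbont), so the final letter is not what conditions the rule; the second-to-last letter is.
"golonb" has second-to-last letter 'n'. The stems whose second-to-last letter is 'n' (gabezinb → gaezbezinb, nubont → nuezbont, pubenb → puezbenb) insert -ez- after the first vowel.
The other patterns: stems whose second-to-last letter is 'g' add ti- … -ori around the stem; stems whose second-to-last letter is 'w' or 'z' double the final consonant and add -ani.
So golonb → goezlonb.

goezlonb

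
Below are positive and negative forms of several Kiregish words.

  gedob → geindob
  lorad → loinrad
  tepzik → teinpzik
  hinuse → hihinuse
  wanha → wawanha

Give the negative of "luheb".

"luheb" ends in a consonant. The stems ending in a consonant (gedob → geindob, lorad → loinrad, tepzik → teinpzik) insert -in- after the first vowel.
So luheb → luinheb.

luinheb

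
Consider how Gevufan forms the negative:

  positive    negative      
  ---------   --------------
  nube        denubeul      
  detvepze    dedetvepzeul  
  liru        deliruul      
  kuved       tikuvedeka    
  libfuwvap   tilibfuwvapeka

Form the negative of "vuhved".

detvepze and kuved both have last vowel 'e' yet inflect differently (dedetvepzeul, tikuvedeka), so the last vowel is not what conditions the rule; whether the stem ends in a vowel or a consonant is.
"vuhved" ends in a consonant. The stems ending in a consonant (kuved → tikuvedeka, libfuwvap → tilibfuwvapeka) add ti- … -eka around the stem.
The other pattern: stems ending in a vowel add de- … -ul around the stem.
So vuhved → tivuhvedeka.

tivuhvedeka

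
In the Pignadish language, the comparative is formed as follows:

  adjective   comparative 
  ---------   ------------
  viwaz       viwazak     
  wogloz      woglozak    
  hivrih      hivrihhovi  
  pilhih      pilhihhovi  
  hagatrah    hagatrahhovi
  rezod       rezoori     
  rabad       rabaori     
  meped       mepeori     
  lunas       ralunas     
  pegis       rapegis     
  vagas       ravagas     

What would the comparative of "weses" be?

viwaz and hagatrah both have last vowel 'a' yet inflect differently (viwazak, hagatrahhovi), so the last vowel is not what conditions the rule; the final letter is.
"weses" ends in -s. The stems ending in -s (lunas → ralunas, pegis → rapegis, vagas → ravagas) add the prefix ra-.
The other patterns: stems ending in -z add -ak; stems ending in -h double the final consonant and add -ovi; stems ending in -d drop the final letter and add -ori.
So weses → raweses.

raweses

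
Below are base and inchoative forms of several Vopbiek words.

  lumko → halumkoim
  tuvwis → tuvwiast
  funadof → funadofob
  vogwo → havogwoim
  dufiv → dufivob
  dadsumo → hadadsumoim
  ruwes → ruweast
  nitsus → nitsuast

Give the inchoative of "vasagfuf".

vasagfufob

tuvwis and dufiv both have last vowel 'i' yet inflect differently (tuvwiast, dufivob), so the last vowel is not what conditions the rule; the final letter is.
"vasagfuf" ends in -f. The one such stem in the data (funadof → funadofob) adds -ob, so the same rule applies.
The other patterns: stems ending in -s drop the final letter and add -ast; stems ending in -o add ha- … -im around the stem.
So vasagfuf → vasagfufob.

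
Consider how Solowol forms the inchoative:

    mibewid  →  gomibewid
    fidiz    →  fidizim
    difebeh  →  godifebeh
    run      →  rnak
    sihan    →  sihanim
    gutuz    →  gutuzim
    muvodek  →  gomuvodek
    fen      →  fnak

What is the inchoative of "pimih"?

pimihim

"pimih" has 2 vowels. The stems with 2 vowels (fidiz → fidizim, sihan → sihanim, gutuz → gutuzim) add -im.
The other patterns: stems with 1 vowel delete the last vowel and add -ak; stems with 3 vowels add the prefix go-.
So pimih → pimihim.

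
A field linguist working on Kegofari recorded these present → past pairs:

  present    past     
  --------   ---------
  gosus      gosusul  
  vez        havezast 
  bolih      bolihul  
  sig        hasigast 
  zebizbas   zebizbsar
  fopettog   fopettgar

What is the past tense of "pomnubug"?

"pomnubug" has 3 vowels. The stems with 3 vowels (zebizbas → zebizbsar, fopettog → fopettgar) delete the last vowel and add -ar.
So pomnubug → pomnubgar.

pomnubgar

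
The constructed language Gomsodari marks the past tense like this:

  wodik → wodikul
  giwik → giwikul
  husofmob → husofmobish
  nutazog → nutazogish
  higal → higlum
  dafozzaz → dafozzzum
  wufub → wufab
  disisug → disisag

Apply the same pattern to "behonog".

behonogish

husofmob and wufub both end in -b yet inflect differently (husofmobish, wufab), so the final letter is not what conditions the rule; the last vowel is.
"behonog" has last vowel 'o'. The stems whose last vowel is 'o' (husofmob → husofmobish, nutazog → nutazogish) add -ish.
So behonog → behonogish.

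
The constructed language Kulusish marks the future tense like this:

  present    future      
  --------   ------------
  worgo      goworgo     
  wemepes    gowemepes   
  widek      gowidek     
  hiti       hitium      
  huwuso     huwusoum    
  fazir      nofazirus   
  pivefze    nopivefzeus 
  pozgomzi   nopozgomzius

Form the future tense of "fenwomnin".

nofenwomninus

worgo and huwuso both end in -o yet inflect differently (goworgo, huwusoum), so the final letter is not what conditions the rule; the first letter is.
"fenwomnin" begins with f-. The one such stem in the data (fazir → nofazirus) adds no- … -us around the stem, so the same rule applies.
The other patterns: stems beginning with w- add the prefix go-; stems beginning with h- add -um.
So fenwomnin → nofenwomninus.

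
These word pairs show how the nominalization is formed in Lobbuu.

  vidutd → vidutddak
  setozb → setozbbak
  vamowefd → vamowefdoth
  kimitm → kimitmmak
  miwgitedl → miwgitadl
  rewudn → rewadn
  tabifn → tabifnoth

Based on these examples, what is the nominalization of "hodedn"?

hodadn

tabifn and rewudn both end in -n yet inflect differently (tabifnoth, rewadn), so the final letter is not what conditions the rule; the second-to-last letter is.
"hodedn" has second-to-last letter 'd'. The stems whose second-to-last letter is 'd' (miwgitedl → miwgitadl, rewudn → rewadn) change the last vowel to 'a'.
The other patterns: stems whose second-to-last letter is 'f' add -oth; stems whose second-to-last letter is 't' or 'z' double the final consonant and add -ak.
So hodedn → hodadn.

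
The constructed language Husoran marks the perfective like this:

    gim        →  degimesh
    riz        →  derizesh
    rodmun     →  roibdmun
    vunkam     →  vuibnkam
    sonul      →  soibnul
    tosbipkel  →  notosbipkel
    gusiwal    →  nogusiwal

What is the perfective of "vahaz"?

gim and vunkam both end in -m yet inflect differently (degimesh, vuibnkam), so the final letter is not what conditions the rule; the number of vowels is.
"vahaz" has 2 vowels. The stems with 2 vowels (rodmun → roibdmun, vunkam → vuibnkam, sonul → soibnul) insert -ib- after the first vowel.
So vahaz → vaibhaz.

vaibhaz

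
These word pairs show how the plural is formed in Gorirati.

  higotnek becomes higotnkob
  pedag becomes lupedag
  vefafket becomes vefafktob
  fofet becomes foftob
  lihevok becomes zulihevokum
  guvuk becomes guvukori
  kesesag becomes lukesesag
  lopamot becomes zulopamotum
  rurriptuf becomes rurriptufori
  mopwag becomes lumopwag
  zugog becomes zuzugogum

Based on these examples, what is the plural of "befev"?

befvob

mopwag and zugog both end in -g yet inflect differently (lumopwag, zuzugogum), so the final letter is not what conditions the rule; the last vowel is.
"befev" has last vowel 'e'. The stems whose last vowel is 'e' (fofet → foftob, higotnek → higotnkob, vefafket → vefafktob) delete the last vowel and add -ob.
So befev → befvob.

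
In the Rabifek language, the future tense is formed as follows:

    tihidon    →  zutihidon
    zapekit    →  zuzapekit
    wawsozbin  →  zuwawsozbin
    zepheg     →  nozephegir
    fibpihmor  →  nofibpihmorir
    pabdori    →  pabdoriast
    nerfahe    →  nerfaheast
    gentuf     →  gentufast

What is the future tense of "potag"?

nopotagir

tihidon and fibpihmor both have last vowel 'o' yet inflect differently (zutihidon, nofibpihmorir), so the last vowel is not what conditions the rule; the final letter is.
"potag" ends in -g. The one such stem in the data (zepheg → nozephegir) adds no- … -ir around the stem, so the same rule applies.
The other patterns: stems ending in -n or -t add the prefix zu-; stems ending in -e, -f or -i add -ast.
So potag → nopotagir.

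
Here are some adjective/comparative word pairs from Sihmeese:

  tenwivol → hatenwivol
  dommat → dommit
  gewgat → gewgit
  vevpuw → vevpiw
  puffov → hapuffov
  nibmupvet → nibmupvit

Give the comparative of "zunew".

dommat and puffov both have 2 vowels yet inflect differently (dommit, hapuffov), so the number of vowels is not what conditions the rule; the final letter is.
"zunew" ends in -w. The one such stem in the data (vevpuw → vevpiw) changes the last vowel to 'i' (as do nibmupvet, dommat), so the same rule applies.
So zunew → zuniw.

zuniw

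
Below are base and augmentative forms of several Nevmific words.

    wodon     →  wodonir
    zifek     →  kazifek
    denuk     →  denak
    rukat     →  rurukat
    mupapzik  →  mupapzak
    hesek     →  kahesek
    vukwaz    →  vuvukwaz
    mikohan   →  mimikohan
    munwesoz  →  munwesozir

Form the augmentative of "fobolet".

kafobolet

munwesoz and vukwaz both end in -z yet inflect differently (munwesozir, vuvukwaz), so the final letter is not what conditions the rule; the last vowel is.
"fobolet" has last vowel 'e'. The stems whose last vowel is 'e' (hesek → kahesek, zifek → kazifek) add the prefix ka-.
The other patterns: stems whose last vowel is 'o' add -ir; stems whose last vowel is 'a' repeat the first consonant+vowel as a prefix; stems whose last vowel is 'i' or 'u' change the last vowel to 'a'.
So fobolet → kafobolet.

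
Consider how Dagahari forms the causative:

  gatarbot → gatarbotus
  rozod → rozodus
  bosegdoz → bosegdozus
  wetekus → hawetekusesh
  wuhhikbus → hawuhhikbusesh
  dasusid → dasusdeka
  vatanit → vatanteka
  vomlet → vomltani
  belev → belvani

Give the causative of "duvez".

duvzani

"duvez" has last vowel 'e'. The stems whose last vowel is 'e' (vomlet → vomltani, belev → belvani) delete the last vowel and add -ani.
The other patterns: stems whose last vowel is 'o' add -us; stems whose last vowel is 'u' add ha- … -esh around the stem; stems whose last vowel is 'i' delete the last vowel and add -eka.
So duvez → duvzani.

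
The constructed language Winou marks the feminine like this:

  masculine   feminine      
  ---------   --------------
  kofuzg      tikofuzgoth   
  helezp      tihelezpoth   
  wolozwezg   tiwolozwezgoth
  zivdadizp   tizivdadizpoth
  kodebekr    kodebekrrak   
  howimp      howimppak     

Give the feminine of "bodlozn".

tibodloznoth

"bodlozn" has second-to-last letter 'z'. The stems whose second-to-last letter is 'z' (kofuzg → tikofuzgoth, helezp → tihelezpoth, wolozwezg → tiwolozwezgoth) add ti- … -oth around the stem.
The other pattern: stems whose second-to-last letter is 'k' or 'm' double the final consonant and add -ak.
So bodlozn → tibodloznoth.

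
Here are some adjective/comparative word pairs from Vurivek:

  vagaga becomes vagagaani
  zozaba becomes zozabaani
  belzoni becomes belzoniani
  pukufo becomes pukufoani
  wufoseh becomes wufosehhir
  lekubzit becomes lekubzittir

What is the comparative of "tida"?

tidaani

belzoni and lekubzit both have last vowel 'i' yet inflect differently (belzoniani, lekubzittir), so the last vowel is not what conditions the rule; whether the stem ends in a vowel or a consonant is.
"tida" ends in a vowel. The stems ending in a vowel (vagaga → vagagaani, zozaba → zozabaani, belzoni → belzoniani) add -ani.
So tida → tidaani.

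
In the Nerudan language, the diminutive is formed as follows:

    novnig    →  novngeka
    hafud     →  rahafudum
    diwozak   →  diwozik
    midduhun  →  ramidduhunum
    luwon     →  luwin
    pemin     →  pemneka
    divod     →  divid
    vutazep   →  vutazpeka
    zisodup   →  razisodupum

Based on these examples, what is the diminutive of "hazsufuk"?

rahazsufukum

divod and hafud both end in -d yet inflect differently (divid, rahafudum), so the final letter is not what conditions the rule; the last vowel is.
"hazsufuk" has last vowel 'u'. The stems whose last vowel is 'u' (hafud → rahafudum, midduhun → ramidduhunum, zisodup → razisodupum) add ra- … -um around the stem.
The other patterns: stems whose last vowel is 'a' or 'o' change the last vowel to 'i'; stems whose last vowel is 'e' or 'i' delete the last vowel and add -eka.
So hazsufuk → rahazsufukum.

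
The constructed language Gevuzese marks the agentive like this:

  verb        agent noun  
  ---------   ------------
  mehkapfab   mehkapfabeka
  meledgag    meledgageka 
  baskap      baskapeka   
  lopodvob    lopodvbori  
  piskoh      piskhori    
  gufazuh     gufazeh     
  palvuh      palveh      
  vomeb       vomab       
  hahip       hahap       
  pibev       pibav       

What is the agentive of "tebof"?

tebfori

mehkapfab and lopodvob both end in -b yet inflect differently (mehkapfabeka, lopodvbori), so the final letter is not what conditions the rule; the last vowel is.
"tebof" has last vowel 'o'. The stems whose last vowel is 'o' (lopodvob → lopodvbori, piskoh → piskhori) delete the last vowel and add -ori.
The other patterns: stems whose last vowel is 'a' add -eka; stems whose last vowel is 'u' change the last vowel to 'e'; stems whose last vowel is 'e' or 'i' change the last vowel to 'a'.
So tebof → tebfori.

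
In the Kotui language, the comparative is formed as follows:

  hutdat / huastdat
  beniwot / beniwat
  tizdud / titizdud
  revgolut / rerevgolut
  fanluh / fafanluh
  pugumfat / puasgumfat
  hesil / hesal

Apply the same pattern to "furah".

"furah" has last vowel 'a'. The stems whose last vowel is 'a' (pugumfat → puasgumfat, hutdat → huastdat) insert -as- after the first vowel.
The other patterns: stems whose last vowel is 'u' repeat the first consonant+vowel as a prefix; stems whose last vowel is 'i' or 'o' change the last vowel to 'a'.
So furah → fuasrah.

fuasrah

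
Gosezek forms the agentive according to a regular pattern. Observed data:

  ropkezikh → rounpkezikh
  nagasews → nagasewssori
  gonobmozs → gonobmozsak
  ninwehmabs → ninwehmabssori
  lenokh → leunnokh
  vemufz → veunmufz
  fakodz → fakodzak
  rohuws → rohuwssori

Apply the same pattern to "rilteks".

gonobmozs and ninwehmabs both end in -s yet inflect differently (gonobmozsak, ninwehmabssori), so the final letter is not what conditions the rule; the second-to-last letter is.
"rilteks" has second-to-last letter 'k'. The stems whose second-to-last letter is 'k' (lenokh → leunnokh, ropkezikh → rounpkezikh) insert -un- after the first vowel.
So rilteks → riunlteks.

riunlteks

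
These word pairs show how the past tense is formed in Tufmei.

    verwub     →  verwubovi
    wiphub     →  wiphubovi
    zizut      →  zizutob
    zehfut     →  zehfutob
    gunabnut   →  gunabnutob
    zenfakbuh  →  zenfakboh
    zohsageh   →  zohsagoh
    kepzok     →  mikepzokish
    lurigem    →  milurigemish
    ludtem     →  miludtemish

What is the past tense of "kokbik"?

verwub and zizut both have last vowel 'u' yet inflect differently (verwubovi, zizutob), so the last vowel is not what conditions the rule; the final letter is.
"kokbik" ends in -k. The one such stem in the data (kepzok → mikepzokish) adds mi- … -ish around the stem, so the same rule applies.
So kokbik → mikokbikish.

mikokbikish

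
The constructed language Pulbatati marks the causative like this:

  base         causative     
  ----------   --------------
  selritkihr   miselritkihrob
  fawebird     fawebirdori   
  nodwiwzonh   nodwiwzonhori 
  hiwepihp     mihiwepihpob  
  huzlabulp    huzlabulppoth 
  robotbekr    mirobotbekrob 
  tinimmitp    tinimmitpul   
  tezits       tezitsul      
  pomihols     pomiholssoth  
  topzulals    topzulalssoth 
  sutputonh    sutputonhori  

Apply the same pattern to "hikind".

huzlabulp and hiwepihp both end in -p yet inflect differently (huzlabulppoth, mihiwepihpob), so the final letter is not what conditions the rule; the second-to-last letter is.
"hikind" has second-to-last letter 'n'. The stems whose second-to-last letter is 'n' (sutputonh → sutputonhori, nodwiwzonh → nodwiwzonhori) add -ori.
The other patterns: stems whose second-to-last letter is 'l' double the final consonant and add -oth; stems whose second-to-last letter is 'h' or 'k' add mi- … -ob around the stem; stems whose second-to-last letter is 't' add -ul.
So hikind → hikindori.

hikindori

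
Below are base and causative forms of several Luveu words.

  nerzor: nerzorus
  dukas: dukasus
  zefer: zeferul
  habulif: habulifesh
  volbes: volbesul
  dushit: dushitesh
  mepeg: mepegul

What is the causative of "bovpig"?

bovpigesh

zefer and nerzor both end in -r yet inflect differently (zeferul, nerzorus), so the final letter is not what conditions the rule; the last vowel is.
"bovpig" has last vowel 'i'. The stems whose last vowel is 'i' (dushit → dushitesh, habulif → habulifesh) add -esh.
The other patterns: stems whose last vowel is 'e' add -ul; stems whose last vowel is 'a' or 'o' add -us.
So bovpig → bovpigesh.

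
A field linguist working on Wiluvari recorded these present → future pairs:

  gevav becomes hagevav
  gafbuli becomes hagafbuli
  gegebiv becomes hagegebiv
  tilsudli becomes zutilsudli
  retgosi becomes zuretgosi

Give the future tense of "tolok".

zutolok

gafbuli and tilsudli both end in -i yet inflect differently (hagafbuli, zutilsudli), so the final letter is not what conditions the rule; the first letter is.
"tolok" begins with t-. The one such stem in the data (tilsudli → zutilsudli) adds the prefix zu-, so the same rule applies.
So tolok → zutolok.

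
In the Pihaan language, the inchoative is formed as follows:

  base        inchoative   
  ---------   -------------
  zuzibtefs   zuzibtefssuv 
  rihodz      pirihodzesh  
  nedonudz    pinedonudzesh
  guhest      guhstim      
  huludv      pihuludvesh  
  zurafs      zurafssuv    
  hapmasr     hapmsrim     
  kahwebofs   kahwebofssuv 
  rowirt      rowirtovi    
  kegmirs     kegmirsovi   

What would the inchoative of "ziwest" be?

ziwstim

kegmirs and kahwebofs both end in -s yet inflect differently (kegmirsovi, kahwebofssuv), so the final letter is not what conditions the rule; the second-to-last letter is.
"ziwest" has second-to-last letter 's'. The stems whose second-to-last letter is 's' (hapmasr → hapmsrim, guhest → guhstim) delete the last vowel and add -im.
So ziwest → ziwstim.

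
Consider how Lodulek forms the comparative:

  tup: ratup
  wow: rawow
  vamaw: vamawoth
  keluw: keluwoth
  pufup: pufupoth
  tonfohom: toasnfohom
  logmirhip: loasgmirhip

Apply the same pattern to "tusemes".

"tusemes" has 3 vowels. The stems with 3 vowels (tonfohom → toasnfohom, logmirhip → loasgmirhip) insert -as- after the first vowel.
The other patterns: stems with 1 vowel add the prefix ra-; stems with 2 vowels add -oth.
So tusemes → tuassemes.

tuassemes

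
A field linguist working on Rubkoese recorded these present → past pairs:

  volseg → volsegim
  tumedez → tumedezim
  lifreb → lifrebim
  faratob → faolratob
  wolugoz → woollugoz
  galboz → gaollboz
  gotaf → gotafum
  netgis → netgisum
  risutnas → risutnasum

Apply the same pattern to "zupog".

lifreb and faratob both end in -b yet inflect differently (lifrebim, faolratob), so the final letter is not what conditions the rule; the last vowel is.
"zupog" has last vowel 'o'. The stems whose last vowel is 'o' (faratob → faolratob, wolugoz → woollugoz, galboz → gaollboz) insert -ol- after the first vowel.
The other patterns: stems whose last vowel is 'e' add -im; stems whose last vowel is 'a' or 'i' add -um.
So zupog → zuolpog.

zuolpog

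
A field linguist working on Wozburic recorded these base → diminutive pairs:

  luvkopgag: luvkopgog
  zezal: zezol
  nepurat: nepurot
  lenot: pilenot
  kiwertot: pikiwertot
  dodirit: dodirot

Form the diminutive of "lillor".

pilillor

lenot and nepurat both end in -t yet inflect differently (pilenot, nepurot), so the final letter is not what conditions the rule; the last vowel is.
"lillor" has last vowel 'o'. The stems whose last vowel is 'o' (lenot → pilenot, kiwertot → pikiwertot) add the prefix pi-.
The other pattern: stems whose last vowel is 'a' or 'i' change the last vowel to 'o'.
So lillor → pilillor.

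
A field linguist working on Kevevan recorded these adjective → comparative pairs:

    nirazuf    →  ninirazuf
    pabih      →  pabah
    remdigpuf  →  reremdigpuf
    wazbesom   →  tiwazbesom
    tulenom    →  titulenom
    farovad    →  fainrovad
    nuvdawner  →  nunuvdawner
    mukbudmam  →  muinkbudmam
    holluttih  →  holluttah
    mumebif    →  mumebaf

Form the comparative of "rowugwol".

tirowugwol

mukbudmam and tulenom both end in -m yet inflect differently (muinkbudmam, titulenom), so the final letter is not what conditions the rule; the last vowel is.
"rowugwol" has last vowel 'o'. The stems whose last vowel is 'o' (tulenom → titulenom, wazbesom → tiwazbesom) add the prefix ti-.
The other patterns: stems whose last vowel is 'a' insert -in- after the first vowel; stems whose last vowel is 'i' change the last vowel to 'a'; stems whose last vowel is 'e' or 'u' repeat the first consonant+vowel as a prefix.
So rowugwol → tirowugwol.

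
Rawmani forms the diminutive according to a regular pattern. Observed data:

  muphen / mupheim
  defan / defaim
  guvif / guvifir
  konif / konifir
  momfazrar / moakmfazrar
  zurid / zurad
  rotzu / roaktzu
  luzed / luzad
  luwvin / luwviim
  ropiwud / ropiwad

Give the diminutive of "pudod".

pudad

"pudod" ends in -d. The stems ending in -d (zurid → zurad, ropiwud → ropiwad, luzed → luzad) change the last vowel to 'a'.
The other patterns: stems ending in -n drop the final letter and add -im; stems ending in -f add -ir; stems ending in -r or -u insert -ak- after the first vowel.
So pudod → pudad.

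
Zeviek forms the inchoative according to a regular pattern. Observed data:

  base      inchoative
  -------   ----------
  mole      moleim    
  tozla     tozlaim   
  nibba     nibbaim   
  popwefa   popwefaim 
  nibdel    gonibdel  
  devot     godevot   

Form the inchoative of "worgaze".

mole and nibdel both have last vowel 'e' yet inflect differently (moleim, gonibdel), so the last vowel is not what conditions the rule; whether the stem ends in a vowel or a consonant is.
"worgaze" ends in a vowel. The stems ending in a vowel (mole → moleim, tozla → tozlaim, nibba → nibbaim) add -im.
The other pattern: stems ending in a consonant add the prefix go-.
So worgaze → worgazeim.

worgazeim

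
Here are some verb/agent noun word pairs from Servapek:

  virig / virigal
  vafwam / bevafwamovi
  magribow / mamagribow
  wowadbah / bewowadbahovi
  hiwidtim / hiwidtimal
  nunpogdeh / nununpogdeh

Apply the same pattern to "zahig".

vafwam and hiwidtim both end in -m yet inflect differently (bevafwamovi, hiwidtimal), so the final letter is not what conditions the rule; the last vowel is.
"zahig" has last vowel 'i'. The stems whose last vowel is 'i' (hiwidtim → hiwidtimal, virig → virigal) add -al.
The other patterns: stems whose last vowel is 'a' add be- … -ovi around the stem; stems whose last vowel is 'e' or 'o' repeat the first consonant+vowel as a prefix.
So zahig → zahigal.

zahigal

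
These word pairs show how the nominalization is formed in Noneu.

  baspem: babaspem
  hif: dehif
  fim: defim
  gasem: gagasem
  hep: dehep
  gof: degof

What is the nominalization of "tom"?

fim and baspem both end in -m yet inflect differently (defim, babaspem), so the final letter is not what conditions the rule; the number of vowels is.
"tom" has 1 vowel. The stems with 1 vowel (hif → dehif, hep → dehep, fim → defim) add the prefix de-.
So tom → detom.

detom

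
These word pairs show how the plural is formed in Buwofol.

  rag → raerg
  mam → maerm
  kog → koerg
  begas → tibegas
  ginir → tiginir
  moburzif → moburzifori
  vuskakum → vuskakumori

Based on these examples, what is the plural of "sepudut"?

"sepudut" has 3 vowels. The stems with 3 vowels (moburzif → moburzifori, vuskakum → vuskakumori) add -ori.
The other patterns: stems with 1 vowel insert -er- after the first vowel; stems with 2 vowels add the prefix ti-.
So sepudut → sepudutori.

sepudutori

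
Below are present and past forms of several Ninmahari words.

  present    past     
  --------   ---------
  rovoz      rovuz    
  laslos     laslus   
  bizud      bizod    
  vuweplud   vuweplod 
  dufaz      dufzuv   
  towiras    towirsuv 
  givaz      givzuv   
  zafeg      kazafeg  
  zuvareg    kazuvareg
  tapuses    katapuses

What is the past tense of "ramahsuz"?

ramahsoz

"ramahsuz" has last vowel 'u'. The stems whose last vowel is 'u' (bizud → bizod, vuweplud → vuweplod) change the last vowel to 'o'.
So ramahsuz → ramahsoz.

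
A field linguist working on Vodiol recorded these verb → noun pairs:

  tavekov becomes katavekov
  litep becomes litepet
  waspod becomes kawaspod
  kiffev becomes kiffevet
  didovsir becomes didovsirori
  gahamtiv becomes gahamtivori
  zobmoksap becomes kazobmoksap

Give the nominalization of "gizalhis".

"gizalhis" has last vowel 'i'. The stems whose last vowel is 'i' (didovsir → didovsirori, gahamtiv → gahamtivori) add -ori.
The other patterns: stems whose last vowel is 'e' add -et; stems whose last vowel is 'a' or 'o' add the prefix ka-.
So gizalhis → gizalhisori.

gizalhisori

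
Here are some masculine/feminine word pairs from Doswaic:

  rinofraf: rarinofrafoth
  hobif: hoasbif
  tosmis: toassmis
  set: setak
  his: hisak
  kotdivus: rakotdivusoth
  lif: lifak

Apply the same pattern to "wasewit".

rawasewitoth

"wasewit" has 3 vowels. The stems with 3 vowels (rinofraf → rarinofrafoth, kotdivus → rakotdivusoth) add ra- … -oth around the stem.
The other patterns: stems with 1 vowel add -ak; stems with 2 vowels insert -as- after the first vowel.
So wasewit → rawasewitoth.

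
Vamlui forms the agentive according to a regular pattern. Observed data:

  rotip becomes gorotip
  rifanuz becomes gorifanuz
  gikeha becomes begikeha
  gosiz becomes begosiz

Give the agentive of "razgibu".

gorazgibu

rifanuz and gosiz both end in -z yet inflect differently (gorifanuz, begosiz), so the final letter is not what conditions the rule; the first letter is.
"razgibu" begins with r-. The stems beginning with r- (rotip → gorotip, rifanuz → gorifanuz) add the prefix go-.
So razgibu → gorazgibu.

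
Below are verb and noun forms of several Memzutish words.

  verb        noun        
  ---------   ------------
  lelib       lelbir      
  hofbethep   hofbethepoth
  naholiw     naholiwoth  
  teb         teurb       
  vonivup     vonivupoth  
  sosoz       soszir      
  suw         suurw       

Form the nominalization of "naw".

naurw

teb and lelib both end in -b yet inflect differently (teurb, lelbir), so the final letter is not what conditions the rule; the number of vowels is.
"naw" has 1 vowel. The stems with 1 vowel (teb → teurb, suw → suurw) insert -ur- after the first vowel.
The other patterns: stems with 2 vowels delete the last vowel and add -ir; stems with 3 vowels add -oth.
So naw → naurw.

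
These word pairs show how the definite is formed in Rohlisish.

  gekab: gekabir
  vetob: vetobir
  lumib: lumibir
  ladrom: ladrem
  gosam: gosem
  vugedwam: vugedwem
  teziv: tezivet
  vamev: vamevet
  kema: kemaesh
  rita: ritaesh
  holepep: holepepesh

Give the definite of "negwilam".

negwilem

"negwilam" ends in -m. The stems ending in -m (ladrom → ladrem, gosam → gosem, vugedwam → vugedwem) change the last vowel to 'e'.
So negwilam → negwilem.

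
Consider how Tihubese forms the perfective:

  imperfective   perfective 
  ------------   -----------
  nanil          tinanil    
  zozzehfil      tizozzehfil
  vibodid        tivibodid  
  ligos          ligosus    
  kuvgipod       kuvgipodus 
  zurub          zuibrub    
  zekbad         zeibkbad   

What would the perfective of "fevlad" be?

feibvlad

vibodid and kuvgipod both end in -d yet inflect differently (tivibodid, kuvgipodus), so the final letter is not what conditions the rule; the last vowel is.
"fevlad" has last vowel 'a'. The one such stem in the data (zekbad → zeibkbad) inserts -ib- after the first vowel (as does zurub), so the same rule applies.
So fevlad → feibvlad.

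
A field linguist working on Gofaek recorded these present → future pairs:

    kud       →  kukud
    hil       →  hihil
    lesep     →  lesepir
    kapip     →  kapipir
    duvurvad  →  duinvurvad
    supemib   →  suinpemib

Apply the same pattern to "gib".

kud and duvurvad both end in -d yet inflect differently (kukud, duinvurvad), so the final letter is not what conditions the rule; the number of vowels is.
"gib" has 1 vowel. The stems with 1 vowel (kud → kukud, hil → hihil) repeat the first consonant+vowel as a prefix.
So gib → gigib.

gigib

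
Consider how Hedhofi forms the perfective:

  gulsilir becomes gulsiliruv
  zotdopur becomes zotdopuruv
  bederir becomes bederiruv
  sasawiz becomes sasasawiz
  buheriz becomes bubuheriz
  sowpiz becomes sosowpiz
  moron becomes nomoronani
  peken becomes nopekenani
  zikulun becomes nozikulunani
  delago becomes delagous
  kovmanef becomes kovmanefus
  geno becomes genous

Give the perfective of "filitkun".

nofilitkunani

"filitkun" ends in -n. The stems ending in -n (moron → nomoronani, peken → nopekenani, zikulun → nozikulunani) add no- … -ani around the stem.
So filitkun → nofilitkunani.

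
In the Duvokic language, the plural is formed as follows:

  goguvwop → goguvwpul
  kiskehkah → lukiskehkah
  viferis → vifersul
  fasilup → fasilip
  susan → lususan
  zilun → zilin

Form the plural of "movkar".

lumovkar

goguvwop and fasilup both end in -p yet inflect differently (goguvwpul, fasilip), so the final letter is not what conditions the rule; the last vowel is.
"movkar" has last vowel 'a'. The stems whose last vowel is 'a' (kiskehkah → lukiskehkah, susan → lususan) add the prefix lu-.
The other patterns: stems whose last vowel is 'i' or 'o' delete the last vowel and add -ul; stems whose last vowel is 'u' change the last vowel to 'i'.
So movkar → lumovkar.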